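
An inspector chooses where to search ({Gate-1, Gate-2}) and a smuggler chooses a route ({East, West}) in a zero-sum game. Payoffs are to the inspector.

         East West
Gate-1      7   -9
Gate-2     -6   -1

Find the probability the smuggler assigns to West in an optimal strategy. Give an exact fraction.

13/21

Row minima: Gate-1 → -9, Gate-2 → -6; maximin = -6.
Column maxima: East → 7, West → -1; minimax = -1.
-6 ≠ -1, so there is no saddle point; optimal play is mixed.
Let the inspector play Gate-1 with probability p. Expected payoff against East: 7p + (-6)(1−p) = 13p − 6; against West: (-9)p + (-1)(1−p) = −8p − 1.
Setting these equal: 13p − 6 = −8p − 1 ⇒ 21p = 5 ⇒ p = 5/21, and the value is (13)·(5/21) − 6 = -61/21.
For the smuggler: with q = P(East), equating Gate-1's and Gate-2's payoffs gives 16q − 9 = −5q − 1 ⇒ q = 8/21.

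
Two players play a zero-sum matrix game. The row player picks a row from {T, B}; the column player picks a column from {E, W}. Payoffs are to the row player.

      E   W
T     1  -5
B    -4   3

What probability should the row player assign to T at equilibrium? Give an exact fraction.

7/13

Row minima: T → -5, B → -4; maximin = -4.
Column maxima: E → 1, W → 3; minimax = 1.
-4 ≠ 1, so there is no saddle point; optimal play is mixed.
Let the row player play T with probability p. Expected payoff against E: 1p + (-4)(1−p) = 5p − 4; against W: (-5)p + 3(1−p) = −8p + 3.
Setting these equal: 5p − 4 = −8p + 3 ⇒ 13p = 7 ⇒ p = 7/13, and the value is (5)·(7/13) − 4 = -17/13.
For the column player: with q = P(E), equating T's and B's payoffs gives 6q − 5 = −7q + 3 ⇒ q = 8/13.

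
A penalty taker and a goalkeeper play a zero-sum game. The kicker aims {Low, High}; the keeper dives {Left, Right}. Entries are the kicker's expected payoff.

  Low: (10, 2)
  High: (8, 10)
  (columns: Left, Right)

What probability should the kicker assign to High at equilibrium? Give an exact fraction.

Row minima: Low → 2, High → 8; maximin = 8.
Column maxima: Left → 10, Right → 10; minimax = 10.
8 ≠ 10, so there is no saddle point; optimal play is mixed.
Let the kicker play Low with probability p. Expected payoff against Left: 10p + 8(1−p) = 2p + 8; against Right: 2p + 10(1−p) = −8p + 10.
Setting these equal: 2p + 8 = −8p + 10 ⇒ 10p = 2 ⇒ p = 1/5, and the value is (2)·(1/5) + 8 = 42/5.
For the keeper: with q = P(Left), equating Low's and High's payoffs gives 8q + 2 = −2q + 10 ⇒ q = 4/5.

4/5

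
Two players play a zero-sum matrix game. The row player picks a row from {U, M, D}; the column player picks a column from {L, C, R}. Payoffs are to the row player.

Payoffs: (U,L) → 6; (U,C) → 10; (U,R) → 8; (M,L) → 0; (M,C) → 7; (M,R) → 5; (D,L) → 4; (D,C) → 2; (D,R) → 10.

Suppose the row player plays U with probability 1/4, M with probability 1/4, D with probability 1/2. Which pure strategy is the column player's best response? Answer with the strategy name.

L

If the column player plays L, the row player's expected payoff is (1/4)·6 + (1/4)·0 + (1/2)·4 = 7/2.
If the column player plays C, the row player's expected payoff is (1/4)·10 + (1/4)·7 + (1/2)·2 = 21/4.
If the column player plays R, the row player's expected payoff is (1/4)·8 + (1/4)·5 + (1/2)·10 = 33/4.
The column player minimizes the row player's payoff; the smallest is 7/2, so the best response is L.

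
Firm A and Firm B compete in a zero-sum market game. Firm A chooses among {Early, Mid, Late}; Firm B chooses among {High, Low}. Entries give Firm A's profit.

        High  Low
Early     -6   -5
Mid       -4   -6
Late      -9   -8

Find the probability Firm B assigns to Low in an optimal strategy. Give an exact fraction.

Row minima: Early → -6, Mid → -6, Late → -9; maximin = -6.
Column maxima: High → -4, Low → -5; minimax = -5.
-6 ≠ -5, so there is no saddle point; optimal play is mixed.
Late is strictly dominated by Early, so Firm A never plays it.
On the remaining 2×2 (Early, Mid vs High, Low):
Let Firm A play Early with probability p. Expected payoff against High: (-6)p + (-4)(1−p) = −2p − 4; against Low: (-5)p + (-6)(1−p) = p − 6.
Setting these equal: −2p − 4 = p − 6 ⇒ −3p = -2 ⇒ p = 2/3, and the value is (-2)·(2/3) − 4 = -16/3.
For Firm B: with q = P(High), equating Early's and Mid's payoffs gives −q − 5 = 2q − 6 ⇒ q = 1/3.

2/3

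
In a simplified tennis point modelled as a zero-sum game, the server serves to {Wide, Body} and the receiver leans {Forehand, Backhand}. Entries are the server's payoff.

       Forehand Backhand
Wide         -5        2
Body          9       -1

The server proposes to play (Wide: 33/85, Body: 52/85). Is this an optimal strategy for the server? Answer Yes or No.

No

Against Forehand this mix gives (33/85)·(-5) + (52/85)·9 = 303/85.
Against Backhand this mix gives (33/85)·2 + (52/85)·(-1) = 14/85.
The receiver will play Backhand, holding the server to 14/85. Shifting weight toward the row that does better against Backhand would raise this floor (the equalizing mix achieves 13/17 against both Backhand and Forehand), so the proposed strategy is not optimal.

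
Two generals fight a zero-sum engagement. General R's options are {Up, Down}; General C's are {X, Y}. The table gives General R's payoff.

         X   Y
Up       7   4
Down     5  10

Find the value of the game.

25/4

Row minima: Up → 4, Down → 5; maximin = 5.
Column maxima: X → 7, Y → 10; minimax = 7.
5 ≠ 7, so there is no saddle point; optimal play is mixed.
Let General R play Up with probability p. Expected payoff against X: 7p + 5(1−p) = 2p + 5; against Y: 4p + 10(1−p) = −6p + 10.
Setting these equal: 2p + 5 = −6p + 10 ⇒ 8p = 5 ⇒ p = 5/8, and the value is (2)·(5/8) + 5 = 25/4.
For General C: with q = P(X), equating Up's and Down's payoffs gives 3q + 4 = −5q + 10 ⇒ q = 3/4.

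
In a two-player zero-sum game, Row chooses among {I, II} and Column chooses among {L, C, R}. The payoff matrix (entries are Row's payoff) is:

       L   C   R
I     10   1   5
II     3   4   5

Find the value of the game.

37/10

Row minima: I → 1, II → 3; maximin = 3.
Column maxima: L → 10, C → 4, R → 5; minimax = 4.
3 ≠ 4, so there is no saddle point; optimal play is mixed.
R is strictly dominated by C (it gives Row strictly more in every row), so Column never plays it.
On the remaining 2×2 (I, II vs L, C):
Let Row play I with probability p. Expected payoff against L: 10p + 3(1−p) = 7p + 3; against C: 1p + 4(1−p) = −3p + 4.
Setting these equal: 7p + 3 = −3p + 4 ⇒ 10p = 1 ⇒ p = 1/10, and the value is (7)·(1/10) + 3 = 37/10.
For Column: with q = P(L), equating I's and II's payoffs gives 9q + 1 = −q + 4 ⇒ q = 3/10.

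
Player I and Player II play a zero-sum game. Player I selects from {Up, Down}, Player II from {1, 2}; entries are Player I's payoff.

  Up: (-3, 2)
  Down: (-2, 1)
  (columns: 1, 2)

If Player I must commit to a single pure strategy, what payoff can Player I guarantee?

Row minima: Up → -3, Down → -2.
The best of these is -2.

-2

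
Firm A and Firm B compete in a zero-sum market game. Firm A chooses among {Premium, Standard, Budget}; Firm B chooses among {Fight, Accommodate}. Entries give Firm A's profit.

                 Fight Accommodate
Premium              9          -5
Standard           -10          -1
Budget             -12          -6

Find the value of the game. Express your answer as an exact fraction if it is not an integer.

Row minima: Premium → -5, Standard → -10, Budget → -12; maximin = -5.
Column maxima: Fight → 9, Accommodate → -1; minimax = -1.
-5 ≠ -1, so there is no saddle point; optimal play is mixed.
Budget is strictly dominated by Premium, so Firm A never plays it.
On the remaining 2×2 (Premium, Standard vs Fight, Accommodate):
Let Firm A play Premium with probability p. Expected payoff against Fight: 9p + (-10)(1−p) = 19p − 10; against Accommodate: (-5)p + (-1)(1−p) = −4p − 1.
Setting these equal: 19p − 10 = −4p − 1 ⇒ 23p = 9 ⇒ p = 9/23, and the value is (19)·(9/23) − 10 = -59/23.
For Firm B: with q = P(Fight), equating Premium's and Standard's payoffs gives 14q − 5 = −9q − 1 ⇒ q = 4/23.

-59/23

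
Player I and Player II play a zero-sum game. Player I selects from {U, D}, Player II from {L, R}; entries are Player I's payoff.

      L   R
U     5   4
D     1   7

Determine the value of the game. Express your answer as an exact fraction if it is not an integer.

31/7

Row minima: U → 4, D → 1; maximin = 4.
Column maxima: L → 5, R → 7; minimax = 5.
4 ≠ 5, so there is no saddle point; optimal play is mixed.
Let Player I play U with probability p. Expected payoff against L: 5p + 1(1−p) = 4p + 1; against R: 4p + 7(1−p) = −3p + 7.
Setting these equal: 4p + 1 = −3p + 7 ⇒ 7p = 6 ⇒ p = 6/7, and the value is (4)·(6/7) + 1 = 31/7.
For Player II: with q = P(L), equating U's and D's payoffs gives q + 4 = −6q + 7 ⇒ q = 3/7.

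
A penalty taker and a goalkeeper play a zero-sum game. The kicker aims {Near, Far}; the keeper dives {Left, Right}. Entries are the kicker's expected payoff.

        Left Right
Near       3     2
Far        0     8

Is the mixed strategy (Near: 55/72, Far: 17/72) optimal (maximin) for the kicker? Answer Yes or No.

Against Left this mix gives (55/72)·3 + (17/72)·0 = 55/24.
Against Right this mix gives (55/72)·2 + (17/72)·8 = 41/12.
The keeper will play Left, holding the kicker to 55/24. Shifting weight toward the row that does better against Left would raise this floor (the equalizing mix achieves 8/3 against both Left and Right), so the proposed strategy is not optimal.

No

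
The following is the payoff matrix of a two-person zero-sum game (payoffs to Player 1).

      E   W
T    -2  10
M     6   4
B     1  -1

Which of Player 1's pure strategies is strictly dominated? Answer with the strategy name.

M gives a strictly higher payoff than B against every column: 6 > 1, 4 > -1.
So B is strictly dominated and Player 1 never plays it.

B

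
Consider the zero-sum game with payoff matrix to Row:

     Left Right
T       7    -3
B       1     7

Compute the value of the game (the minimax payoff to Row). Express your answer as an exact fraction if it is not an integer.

13/4

Row minima: T → -3, B → 1; maximin = 1.
Column maxima: Left → 7, Right → 7; minimax = 7.
1 ≠ 7, so there is no saddle point; optimal play is mixed.
Let Row play T with probability p. Expected payoff against Left: 7p + 1(1−p) = 6p + 1; against Right: (-3)p + 7(1−p) = −10p + 7.
Setting these equal: 6p + 1 = −10p + 7 ⇒ 16p = 6 ⇒ p = 3/8, and the value is (6)·(3/8) + 1 = 13/4.
For Column: with q = P(Left), equating T's and B's payoffs gives 10q − 3 = −6q + 7 ⇒ q = 5/8.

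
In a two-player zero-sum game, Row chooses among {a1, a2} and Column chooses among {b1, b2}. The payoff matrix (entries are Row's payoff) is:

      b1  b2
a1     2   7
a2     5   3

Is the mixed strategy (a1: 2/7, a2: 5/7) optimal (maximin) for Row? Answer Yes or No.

Yes

Against b1 this mix gives (2/7)·2 + (5/7)·5 = 29/7.
Against b2 this mix gives (2/7)·7 + (5/7)·3 = 29/7.
All of Column's active replies (b1, b2) yield 29/7, and no column does worse for Row. The mix makes Column indifferent and guarantees 29/7, so it is optimal.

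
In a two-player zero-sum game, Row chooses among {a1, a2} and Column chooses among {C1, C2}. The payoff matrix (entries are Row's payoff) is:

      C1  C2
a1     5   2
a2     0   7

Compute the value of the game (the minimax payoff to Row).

Row minima: a1 → 2, a2 → 0; maximin = 2.
Column maxima: C1 → 5, C2 → 7; minimax = 5.
2 ≠ 5, so there is no saddle point; optimal play is mixed.
Let Row play a1 with probability p. Expected payoff against C1: 5p + 0(1−p) = 5p; against C2: 2p + 7(1−p) = −5p + 7.
Setting these equal: 5p = −5p + 7 ⇒ 10p = 7 ⇒ p = 7/10, and the value is (5)·(7/10) = 7/2.
For Column: with q = P(C1), equating a1's and a2's payoffs gives 3q + 2 = −7q + 7 ⇒ q = 1/2.

7/2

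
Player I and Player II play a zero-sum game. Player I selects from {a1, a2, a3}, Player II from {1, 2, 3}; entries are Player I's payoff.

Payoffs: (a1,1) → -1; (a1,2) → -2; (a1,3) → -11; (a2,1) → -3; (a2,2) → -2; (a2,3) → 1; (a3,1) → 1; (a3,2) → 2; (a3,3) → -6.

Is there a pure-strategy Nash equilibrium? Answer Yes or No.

Row minima: a1 → -11, a2 → -3, a3 → -6; maximin = -3.
Column maxima: 1 → 1, 2 → 2, 3 → 1; minimax = 1.
-3 ≠ 1, so no pure-strategy equilibrium exists.

No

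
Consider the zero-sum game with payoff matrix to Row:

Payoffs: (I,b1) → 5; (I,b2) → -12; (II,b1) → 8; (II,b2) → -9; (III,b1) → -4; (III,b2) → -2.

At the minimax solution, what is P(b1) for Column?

Row minima: I → -12, II → -9, III → -4; maximin = -4.
Column maxima: b1 → 8, b2 → -2; minimax = -2.
-4 ≠ -2, so there is no saddle point; optimal play is mixed.
I is strictly dominated by II, so Row never plays it.
On the remaining 2×2 (II, III vs b1, b2):
Let Row play II with probability p. Expected payoff against b1: 8p + (-4)(1−p) = 12p − 4; against b2: (-9)p + (-2)(1−p) = −7p − 2.
Setting these equal: 12p − 4 = −7p − 2 ⇒ 19p = 2 ⇒ p = 2/19, and the value is (12)·(2/19) − 4 = -52/19.
For Column: with q = P(b1), equating II's and III's payoffs gives 17q − 9 = −2q − 2 ⇒ q = 7/19.

7/19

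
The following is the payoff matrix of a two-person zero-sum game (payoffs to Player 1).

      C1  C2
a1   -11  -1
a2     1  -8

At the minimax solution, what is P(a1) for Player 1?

9/19

Row minima: a1 → -11, a2 → -8; maximin = -8.
Column maxima: C1 → 1, C2 → -1; minimax = -1.
-8 ≠ -1, so there is no saddle point; optimal play is mixed.
Let Player 1 play a1 with probability p. Expected payoff against C1: (-11)p + 1(1−p) = −12p + 1; against C2: (-1)p + (-8)(1−p) = 7p − 8.
Setting these equal: −12p + 1 = 7p − 8 ⇒ −19p = -9 ⇒ p = 9/19, and the value is (-12)·(9/19) + 1 = -89/19.
For Player 2: with q = P(C1), equating a1's and a2's payoffs gives −10q − 1 = 9q − 8 ⇒ q = 7/19.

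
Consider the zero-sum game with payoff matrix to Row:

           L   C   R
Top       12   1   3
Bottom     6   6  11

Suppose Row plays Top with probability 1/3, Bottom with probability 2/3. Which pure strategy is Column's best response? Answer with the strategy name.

C

If Column plays L, Row's expected payoff is (1/3)·12 + (2/3)·6 = 8.
If Column plays C, Row's expected payoff is (1/3)·1 + (2/3)·6 = 13/3.
If Column plays R, Row's expected payoff is (1/3)·3 + (2/3)·11 = 25/3.
Column minimizes Row's payoff; the smallest is 13/3, so the best response is C.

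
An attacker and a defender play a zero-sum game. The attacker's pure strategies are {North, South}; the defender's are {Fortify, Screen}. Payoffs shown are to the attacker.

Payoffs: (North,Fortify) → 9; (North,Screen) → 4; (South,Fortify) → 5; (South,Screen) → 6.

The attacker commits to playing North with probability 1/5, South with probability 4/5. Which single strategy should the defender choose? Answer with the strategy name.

If the defender plays Fortify, the attacker's expected payoff is (1/5)·9 + (4/5)·5 = 29/5.
If the defender plays Screen, the attacker's expected payoff is (1/5)·4 + (4/5)·6 = 28/5.
The defender minimizes the attacker's payoff; the smallest is 28/5, so the best response is Screen.

Screen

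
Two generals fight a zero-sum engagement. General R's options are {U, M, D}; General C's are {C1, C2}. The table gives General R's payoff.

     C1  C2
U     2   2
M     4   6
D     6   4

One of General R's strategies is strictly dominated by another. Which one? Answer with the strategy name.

U

M gives a strictly higher payoff than U against every column: 4 > 2, 6 > 2.
So U is strictly dominated and General R never plays it.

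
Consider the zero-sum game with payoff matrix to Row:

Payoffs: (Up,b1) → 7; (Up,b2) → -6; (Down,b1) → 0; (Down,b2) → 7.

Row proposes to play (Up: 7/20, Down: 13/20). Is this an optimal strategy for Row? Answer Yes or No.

Yes

Against b1 this mix gives (7/20)·7 + (13/20)·0 = 49/20.
Against b2 this mix gives (7/20)·(-6) + (13/20)·7 = 49/20.
All of Column's active replies (b1, b2) yield 49/20, and no column does worse for Row. The mix makes Column indifferent and guarantees 49/20, so it is optimal.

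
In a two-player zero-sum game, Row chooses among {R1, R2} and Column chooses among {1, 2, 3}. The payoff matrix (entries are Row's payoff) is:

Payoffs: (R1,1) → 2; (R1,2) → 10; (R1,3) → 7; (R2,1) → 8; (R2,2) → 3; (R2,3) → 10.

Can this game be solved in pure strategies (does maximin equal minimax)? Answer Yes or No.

No

Row minima: R1 → 2, R2 → 3; maximin = 3.
Column maxima: 1 → 8, 2 → 10, 3 → 10; minimax = 8.
3 ≠ 8, so no pure-strategy equilibrium exists.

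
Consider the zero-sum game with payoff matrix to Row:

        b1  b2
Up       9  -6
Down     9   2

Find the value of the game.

Row minima: Up → -6, Down → 2; maximin = 2.
Column maxima: b1 → 9, b2 → 2; minimax = 2.
Since maximin = minimax = 2, there is a saddle point and the value is 2.

2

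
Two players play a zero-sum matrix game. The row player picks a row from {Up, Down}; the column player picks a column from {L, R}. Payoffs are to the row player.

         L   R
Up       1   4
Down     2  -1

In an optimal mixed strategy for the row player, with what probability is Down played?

Row minima: Up → 1, Down → -1; maximin = 1.
Column maxima: L → 2, R → 4; minimax = 2.
1 ≠ 2, so there is no saddle point; optimal play is mixed.
Let the row player play Up with probability p. Expected payoff against L: 1p + 2(1−p) = −p + 2; against R: 4p + (-1)(1−p) = 5p − 1.
Setting these equal: −p + 2 = 5p − 1 ⇒ −6p = -3 ⇒ p = 1/2, and the value is (-1)·(1/2) + 2 = 3/2.
For the column player: with q = P(L), equating Up's and Down's payoffs gives −3q + 4 = 3q − 1 ⇒ q = 5/6.

1/2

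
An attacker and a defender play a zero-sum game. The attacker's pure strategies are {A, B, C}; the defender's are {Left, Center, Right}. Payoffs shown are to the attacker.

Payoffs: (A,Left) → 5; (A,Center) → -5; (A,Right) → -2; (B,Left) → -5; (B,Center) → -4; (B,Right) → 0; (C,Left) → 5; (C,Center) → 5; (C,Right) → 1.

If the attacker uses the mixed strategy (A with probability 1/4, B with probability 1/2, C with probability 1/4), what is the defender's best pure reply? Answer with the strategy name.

Center

If the defender plays Left, the attacker's expected payoff is (1/4)·5 + (1/2)·(-5) + (1/4)·5 = 0.
If the defender plays Center, the attacker's expected payoff is (1/4)·(-5) + (1/2)·(-4) + (1/4)·5 = -2.
If the defender plays Right, the attacker's expected payoff is (1/4)·(-2) + (1/2)·0 + (1/4)·1 = -1/4.
The defender minimizes the attacker's payoff; the smallest is -2, so the best response is Center.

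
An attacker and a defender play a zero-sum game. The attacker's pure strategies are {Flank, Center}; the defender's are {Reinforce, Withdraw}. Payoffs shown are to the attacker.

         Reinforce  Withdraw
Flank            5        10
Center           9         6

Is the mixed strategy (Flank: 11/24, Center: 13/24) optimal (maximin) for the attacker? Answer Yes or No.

No

Against Reinforce this mix gives (11/24)·5 + (13/24)·9 = 43/6.
Against Withdraw this mix gives (11/24)·10 + (13/24)·6 = 47/6.
The defender will play Reinforce, holding the attacker to 43/6. Shifting weight toward the row that does better against Reinforce would raise this floor (the equalizing mix achieves 15/2 against both Reinforce and Withdraw), so the proposed strategy is not optimal.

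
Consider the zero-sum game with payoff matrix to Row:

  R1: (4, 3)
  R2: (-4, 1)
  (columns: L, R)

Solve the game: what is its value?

Row minima: R1 → 3, R2 → -4; maximin = 3.
Column maxima: L → 4, R → 3; minimax = 3.
Since maximin = minimax = 3, there is a saddle point and the value is 3.

3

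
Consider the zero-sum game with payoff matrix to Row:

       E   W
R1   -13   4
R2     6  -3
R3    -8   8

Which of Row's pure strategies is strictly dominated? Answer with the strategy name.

R3 gives a strictly higher payoff than R1 against every column: -8 > -13, 8 > 4.
So R1 is strictly dominated and Row never plays it.

R1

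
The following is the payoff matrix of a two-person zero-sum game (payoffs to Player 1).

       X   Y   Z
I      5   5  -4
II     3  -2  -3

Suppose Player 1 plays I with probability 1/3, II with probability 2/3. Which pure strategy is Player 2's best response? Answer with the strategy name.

Z

If Player 2 plays X, Player 1's expected payoff is (1/3)·5 + (2/3)·3 = 11/3.
If Player 2 plays Y, Player 1's expected payoff is (1/3)·5 + (2/3)·(-2) = 1/3.
If Player 2 plays Z, Player 1's expected payoff is (1/3)·(-4) + (2/3)·(-3) = -10/3.
Player 2 minimizes Player 1's payoff; the smallest is -10/3, so the best response is Z.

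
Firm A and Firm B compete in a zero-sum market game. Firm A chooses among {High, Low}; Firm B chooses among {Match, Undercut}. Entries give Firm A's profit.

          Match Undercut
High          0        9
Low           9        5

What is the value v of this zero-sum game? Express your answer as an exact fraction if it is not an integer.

81/13

Row minima: High → 0, Low → 5; maximin = 5.
Column maxima: Match → 9, Undercut → 9; minimax = 9.
5 ≠ 9, so there is no saddle point; optimal play is mixed.
Let Firm A play High with probability p. Expected payoff against Match: 0p + 9(1−p) = −9p + 9; against Undercut: 9p + 5(1−p) = 4p + 5.
Setting these equal: −9p + 9 = 4p + 5 ⇒ −13p = -4 ⇒ p = 4/13, and the value is (-9)·(4/13) + 9 = 81/13.
For Firm B: with q = P(Match), equating High's and Low's payoffs gives −9q + 9 = 4q + 5 ⇒ q = 4/13.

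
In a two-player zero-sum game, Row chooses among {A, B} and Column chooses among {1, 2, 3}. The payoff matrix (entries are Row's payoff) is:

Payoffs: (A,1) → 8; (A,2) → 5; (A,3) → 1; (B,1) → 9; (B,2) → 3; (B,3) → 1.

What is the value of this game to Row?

Row minima: A → 1, B → 1; maximin = 1.
Column maxima: 1 → 9, 2 → 5, 3 → 1; minimax = 1.
Since maximin = minimax = 1, there is a saddle point and the value is 1.

1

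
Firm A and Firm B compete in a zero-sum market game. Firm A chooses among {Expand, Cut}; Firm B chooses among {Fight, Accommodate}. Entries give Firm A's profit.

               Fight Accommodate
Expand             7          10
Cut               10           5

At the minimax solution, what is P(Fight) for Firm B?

Row minima: Expand → 7, Cut → 5; maximin = 7.
Column maxima: Fight → 10, Accommodate → 10; minimax = 10.
7 ≠ 10, so there is no saddle point; optimal play is mixed.
Let Firm A play Expand with probability p. Expected payoff against Fight: 7p + 10(1−p) = −3p + 10; against Accommodate: 10p + 5(1−p) = 5p + 5.
Setting these equal: −3p + 10 = 5p + 5 ⇒ −8p = -5 ⇒ p = 5/8, and the value is (-3)·(5/8) + 10 = 65/8.
For Firm B: with q = P(Fight), equating Expand's and Cut's payoffs gives −3q + 10 = 5q + 5 ⇒ q = 5/8.

5/8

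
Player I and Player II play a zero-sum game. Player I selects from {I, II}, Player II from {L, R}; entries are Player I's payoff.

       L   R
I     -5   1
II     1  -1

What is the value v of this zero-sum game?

Row minima: I → -5, II → -1; maximin = -1.
Column maxima: L → 1, R → 1; minimax = 1.
-1 ≠ 1, so there is no saddle point; optimal play is mixed.
Let Player I play I with probability p. Expected payoff against L: (-5)p + 1(1−p) = −6p + 1; against R: 1p + (-1)(1−p) = 2p − 1.
Setting these equal: −6p + 1 = 2p − 1 ⇒ −8p = -2 ⇒ p = 1/4, and the value is (-6)·(1/4) + 1 = -1/2.
For Player II: with q = P(L), equating I's and II's payoffs gives −6q + 1 = 2q − 1 ⇒ q = 1/4.

-1/2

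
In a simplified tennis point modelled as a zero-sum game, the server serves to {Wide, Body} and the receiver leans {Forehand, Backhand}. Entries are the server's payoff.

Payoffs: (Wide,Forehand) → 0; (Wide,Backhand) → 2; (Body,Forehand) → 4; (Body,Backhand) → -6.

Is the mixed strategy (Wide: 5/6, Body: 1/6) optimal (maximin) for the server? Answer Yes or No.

Against Forehand this mix gives (5/6)·0 + (1/6)·4 = 2/3.
Against Backhand this mix gives (5/6)·2 + (1/6)·(-6) = 2/3.
All of the receiver's active replies (Forehand, Backhand) yield 2/3, and no column does worse for the server. The mix makes the receiver indifferent and guarantees 2/3, so it is optimal.

Yes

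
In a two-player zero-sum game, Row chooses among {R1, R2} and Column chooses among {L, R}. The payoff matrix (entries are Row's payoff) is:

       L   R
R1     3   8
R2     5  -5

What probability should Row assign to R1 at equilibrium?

Row minima: R1 → 3, R2 → -5; maximin = 3.
Column maxima: L → 5, R → 8; minimax = 5.
3 ≠ 5, so there is no saddle point; optimal play is mixed.
Let Row play R1 with probability p. Expected payoff against L: 3p + 5(1−p) = −2p + 5; against R: 8p + (-5)(1−p) = 13p − 5.
Setting these equal: −2p + 5 = 13p − 5 ⇒ −15p = -10 ⇒ p = 2/3, and the value is (-2)·(2/3) + 5 = 11/3.
For Column: with q = P(L), equating R1's and R2's payoffs gives −5q + 8 = 10q − 5 ⇒ q = 13/15.

2/3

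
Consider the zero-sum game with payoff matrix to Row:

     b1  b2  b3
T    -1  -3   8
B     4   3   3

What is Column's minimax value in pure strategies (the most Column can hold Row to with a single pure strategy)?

Column maxima: b1 → 4, b2 → 3, b3 → 8.
The smallest of these is 3.

3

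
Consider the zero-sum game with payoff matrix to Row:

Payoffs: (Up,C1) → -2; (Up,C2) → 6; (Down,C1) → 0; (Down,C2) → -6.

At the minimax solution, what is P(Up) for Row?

Row minima: Up → -2, Down → -6; maximin = -2.
Column maxima: C1 → 0, C2 → 6; minimax = 0.
-2 ≠ 0, so there is no saddle point; optimal play is mixed.
Let Row play Up with probability p. Expected payoff against C1: (-2)p + 0(1−p) = −2p; against C2: 6p + (-6)(1−p) = 12p − 6.
Setting these equal: −2p = 12p − 6 ⇒ −14p = -6 ⇒ p = 3/7, and the value is (-2)·(3/7) = -6/7.
For Column: with q = P(C1), equating Up's and Down's payoffs gives −8q + 6 = 6q − 6 ⇒ q = 6/7.

3/7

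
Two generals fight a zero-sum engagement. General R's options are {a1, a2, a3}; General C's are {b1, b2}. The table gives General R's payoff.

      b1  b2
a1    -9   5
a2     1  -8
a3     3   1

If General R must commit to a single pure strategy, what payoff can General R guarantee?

1

Row minima: a1 → -9, a2 → -8, a3 → 1.
The best of these is 1.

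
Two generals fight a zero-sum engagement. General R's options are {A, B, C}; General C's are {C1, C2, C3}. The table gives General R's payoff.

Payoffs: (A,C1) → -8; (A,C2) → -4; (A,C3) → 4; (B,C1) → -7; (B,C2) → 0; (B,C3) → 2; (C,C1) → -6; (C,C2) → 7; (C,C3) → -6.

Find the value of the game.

Row minima: A → -8, B → -7, C → -6; maximin = -6.
Column maxima: C1 → -6, C2 → 7, C3 → 4; minimax = -6.
Since maximin = minimax = -6, there is a saddle point and the value is -6.

-6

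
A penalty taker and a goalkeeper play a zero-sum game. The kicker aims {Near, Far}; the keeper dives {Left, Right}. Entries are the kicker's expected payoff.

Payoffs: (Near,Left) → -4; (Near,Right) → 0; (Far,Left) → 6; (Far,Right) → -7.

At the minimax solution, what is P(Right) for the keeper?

Row minima: Near → -4, Far → -7; maximin = -4.
Column maxima: Left → 6, Right → 0; minimax = 0.
-4 ≠ 0, so there is no saddle point; optimal play is mixed.
Let the kicker play Near with probability p. Expected payoff against Left: (-4)p + 6(1−p) = −10p + 6; against Right: 0p + (-7)(1−p) = 7p − 7.
Setting these equal: −10p + 6 = 7p − 7 ⇒ −17p = -13 ⇒ p = 13/17, and the value is (-10)·(13/17) + 6 = -28/17.
For the keeper: with q = P(Left), equating Near's and Far's payoffs gives −4q = 13q − 7 ⇒ q = 7/17.

10/17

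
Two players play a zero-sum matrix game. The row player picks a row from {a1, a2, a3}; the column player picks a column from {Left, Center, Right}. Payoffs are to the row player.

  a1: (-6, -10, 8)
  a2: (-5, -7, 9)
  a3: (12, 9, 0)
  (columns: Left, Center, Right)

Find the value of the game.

Row minima: a1 → -10, a2 → -7, a3 → 0; maximin = 0.
Column maxima: Left → 12, Center → 9, Right → 9; minimax = 9.
0 ≠ 9, so there is no saddle point; optimal play is mixed.
a1 is strictly dominated by a2, so the row player never plays it.
Left is strictly dominated by Center (it gives the row player strictly more in every row), so the column player never plays it.
On the remaining 2×2 (a2, a3 vs Center, Right):
Let the row player play a2 with probability p. Expected payoff against Center: (-7)p + 9(1−p) = −16p + 9; against Right: 9p + 0(1−p) = 9p.
Setting these equal: −16p + 9 = 9p ⇒ −25p = -9 ⇒ p = 9/25, and the value is (-16)·(9/25) + 9 = 81/25.
For the column player: with q = P(Center), equating a2's and a3's payoffs gives −16q + 9 = 9q ⇒ q = 9/25.

81/25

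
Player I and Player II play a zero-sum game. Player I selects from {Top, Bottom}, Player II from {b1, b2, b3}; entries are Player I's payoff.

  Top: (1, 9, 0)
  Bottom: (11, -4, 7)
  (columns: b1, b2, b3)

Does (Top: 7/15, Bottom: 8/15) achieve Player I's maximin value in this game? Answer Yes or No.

Against b1 this mix gives (7/15)·1 + (8/15)·11 = 19/3.
Against b2 this mix gives (7/15)·9 + (8/15)·(-4) = 31/15.
Against b3 this mix gives (7/15)·0 + (8/15)·7 = 56/15.
Player II will play b2, holding Player I to 31/15. Shifting weight toward the row that does better against b2 would raise this floor (the equalizing mix achieves 63/20 against both b2 and b3), so the proposed strategy is not optimal.

No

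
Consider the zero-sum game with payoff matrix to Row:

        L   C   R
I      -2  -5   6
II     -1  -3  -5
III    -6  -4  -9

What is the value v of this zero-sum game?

Row minima: I → -5, II → -5, III → -9; maximin = -5.
Column maxima: L → -1, C → -3, R → 6; minimax = -3.
-5 ≠ -3, so there is no saddle point; optimal play is mixed.
III is strictly dominated by II, so Row never plays it.
With III eliminated, L is strictly dominated by C (it gives Row strictly more in every remaining row), so Column never plays it.
On the remaining 2×2 (I, II vs C, R):
Let Row play I with probability p. Expected payoff against C: (-5)p + (-3)(1−p) = −2p − 3; against R: 6p + (-5)(1−p) = 11p − 5.
Setting these equal: −2p − 3 = 11p − 5 ⇒ −13p = -2 ⇒ p = 2/13, and the value is (-2)·(2/13) − 3 = -43/13.
For Column: with q = P(C), equating I's and II's payoffs gives −11q + 6 = 2q − 5 ⇒ q = 11/13.

-43/13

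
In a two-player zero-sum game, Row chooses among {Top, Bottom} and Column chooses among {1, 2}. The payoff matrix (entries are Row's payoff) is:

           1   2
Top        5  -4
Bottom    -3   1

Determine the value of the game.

Row minima: Top → -4, Bottom → -3; maximin = -3.
Column maxima: 1 → 5, 2 → 1; minimax = 1.
-3 ≠ 1, so there is no saddle point; optimal play is mixed.
Let Row play Top with probability p. Expected payoff against 1: 5p + (-3)(1−p) = 8p − 3; against 2: (-4)p + 1(1−p) = −5p + 1.
Setting these equal: 8p − 3 = −5p + 1 ⇒ 13p = 4 ⇒ p = 4/13, and the value is (8)·(4/13) − 3 = -7/13.
For Column: with q = P(1), equating Top's and Bottom's payoffs gives 9q − 4 = −4q + 1 ⇒ q = 5/13.

-7/13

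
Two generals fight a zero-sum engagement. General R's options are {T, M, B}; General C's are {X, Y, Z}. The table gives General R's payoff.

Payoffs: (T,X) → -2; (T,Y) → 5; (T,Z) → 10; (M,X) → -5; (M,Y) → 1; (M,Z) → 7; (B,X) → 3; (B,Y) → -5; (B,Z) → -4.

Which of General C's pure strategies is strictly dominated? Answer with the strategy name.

Z

Y holds General R's payoff strictly below Z in every row: 5 < 10, 1 < 7, -5 < -4.
So Z is strictly dominated for General C.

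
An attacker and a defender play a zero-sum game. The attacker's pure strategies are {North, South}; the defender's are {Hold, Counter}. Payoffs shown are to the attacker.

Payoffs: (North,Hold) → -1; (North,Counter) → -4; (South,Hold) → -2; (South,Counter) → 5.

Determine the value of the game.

-13/10

Row minima: North → -4, South → -2; maximin = -2.
Column maxima: Hold → -1, Counter → 5; minimax = -1.
-2 ≠ -1, so there is no saddle point; optimal play is mixed.
Let the attacker play North with probability p. Expected payoff against Hold: (-1)p + (-2)(1−p) = p − 2; against Counter: (-4)p + 5(1−p) = −9p + 5.
Setting these equal: p − 2 = −9p + 5 ⇒ 10p = 7 ⇒ p = 7/10, and the value is (1)·(7/10) − 2 = -13/10.
For the defender: with q = P(Hold), equating North's and South's payoffs gives 3q − 4 = −7q + 5 ⇒ q = 9/10.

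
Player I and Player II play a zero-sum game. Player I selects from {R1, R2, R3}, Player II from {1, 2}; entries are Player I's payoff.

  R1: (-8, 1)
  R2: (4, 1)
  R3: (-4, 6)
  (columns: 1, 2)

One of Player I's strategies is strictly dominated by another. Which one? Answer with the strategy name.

R3 gives a strictly higher payoff than R1 against every column: -4 > -8, 6 > 1.
So R1 is strictly dominated and Player I never plays it.

R1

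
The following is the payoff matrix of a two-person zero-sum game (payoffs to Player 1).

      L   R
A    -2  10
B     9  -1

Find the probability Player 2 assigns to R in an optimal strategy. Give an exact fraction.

1/2

Row minima: A → -2, B → -1; maximin = -1.
Column maxima: L → 9, R → 10; minimax = 9.
-1 ≠ 9, so there is no saddle point; optimal play is mixed.
Let Player 1 play A with probability p. Expected payoff against L: (-2)p + 9(1−p) = −11p + 9; against R: 10p + (-1)(1−p) = 11p − 1.
Setting these equal: −11p + 9 = 11p − 1 ⇒ −22p = -10 ⇒ p = 5/11, and the value is (-11)·(5/11) + 9 = 4.
For Player 2: with q = P(L), equating A's and B's payoffs gives −12q + 10 = 10q − 1 ⇒ q = 1/2.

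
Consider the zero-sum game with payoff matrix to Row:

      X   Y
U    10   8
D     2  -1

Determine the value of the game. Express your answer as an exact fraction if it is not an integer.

8

Row minima: U → 8, D → -1; maximin = 8.
Column maxima: X → 10, Y → 8; minimax = 8.
Since maximin = minimax = 8, there is a saddle point and the value is 8.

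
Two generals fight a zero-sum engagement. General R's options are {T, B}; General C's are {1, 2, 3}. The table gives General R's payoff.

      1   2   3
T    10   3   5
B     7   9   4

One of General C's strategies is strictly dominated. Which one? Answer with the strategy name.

1

3 holds General R's payoff strictly below 1 in every row: 5 < 10, 4 < 7.
So 1 is strictly dominated for General C.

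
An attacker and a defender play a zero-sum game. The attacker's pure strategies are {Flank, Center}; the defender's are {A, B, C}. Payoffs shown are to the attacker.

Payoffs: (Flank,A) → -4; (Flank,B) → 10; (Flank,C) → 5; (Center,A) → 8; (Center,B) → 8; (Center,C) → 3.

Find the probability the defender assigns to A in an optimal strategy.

Row minima: Flank → -4, Center → 3; maximin = 3.
Column maxima: A → 8, B → 10, C → 5; minimax = 5.
3 ≠ 5, so there is no saddle point; optimal play is mixed.
B is strictly dominated by C (it gives the attacker strictly more in every row), so the defender never plays it.
On the remaining 2×2 (Flank, Center vs A, C):
Let the attacker play Flank with probability p. Expected payoff against A: (-4)p + 8(1−p) = −12p + 8; against C: 5p + 3(1−p) = 2p + 3.
Setting these equal: −12p + 8 = 2p + 3 ⇒ −14p = -5 ⇒ p = 5/14, and the value is (-12)·(5/14) + 8 = 26/7.
For the defender: with q = P(A), equating Flank's and Center's payoffs gives −9q + 5 = 5q + 3 ⇒ q = 1/7.

1/7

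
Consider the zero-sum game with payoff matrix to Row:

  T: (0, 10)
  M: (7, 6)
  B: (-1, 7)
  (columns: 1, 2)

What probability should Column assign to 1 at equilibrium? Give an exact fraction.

Row minima: T → 0, M → 6, B → -1; maximin = 6.
Column maxima: 1 → 7, 2 → 10; minimax = 7.
6 ≠ 7, so there is no saddle point; optimal play is mixed.
B is strictly dominated by T, so Row never plays it.
On the remaining 2×2 (T, M vs 1, 2):
Let Row play T with probability p. Expected payoff against 1: 0p + 7(1−p) = −7p + 7; against 2: 10p + 6(1−p) = 4p + 6.
Setting these equal: −7p + 7 = 4p + 6 ⇒ −11p = -1 ⇒ p = 1/11, and the value is (-7)·(1/11) + 7 = 70/11.
For Column: with q = P(1), equating T's and M's payoffs gives −10q + 10 = q + 6 ⇒ q = 4/11.

4/11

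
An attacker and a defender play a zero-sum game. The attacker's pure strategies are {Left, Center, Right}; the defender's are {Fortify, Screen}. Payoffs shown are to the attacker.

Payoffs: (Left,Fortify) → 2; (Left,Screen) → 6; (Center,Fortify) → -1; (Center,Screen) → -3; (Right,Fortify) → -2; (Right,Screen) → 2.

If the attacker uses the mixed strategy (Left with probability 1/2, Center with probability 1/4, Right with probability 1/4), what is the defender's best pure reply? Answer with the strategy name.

Fortify

If the defender plays Fortify, the attacker's expected payoff is (1/2)·2 + (1/4)·(-1) + (1/4)·(-2) = 1/4.
If the defender plays Screen, the attacker's expected payoff is (1/2)·6 + (1/4)·(-3) + (1/4)·2 = 11/4.
The defender minimizes the attacker's payoff; the smallest is 1/4, so the best response is Fortify.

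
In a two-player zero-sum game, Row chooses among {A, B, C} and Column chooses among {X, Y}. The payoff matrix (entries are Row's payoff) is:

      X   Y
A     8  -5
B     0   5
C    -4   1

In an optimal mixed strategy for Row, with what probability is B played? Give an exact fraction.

13/18

Row minima: A → -5, B → 0, C → -4; maximin = 0.
Column maxima: X → 8, Y → 5; minimax = 5.
0 ≠ 5, so there is no saddle point; optimal play is mixed.
C is strictly dominated by B, so Row never plays it.
On the remaining 2×2 (A, B vs X, Y):
Let Row play A with probability p. Expected payoff against X: 8p + 0(1−p) = 8p; against Y: (-5)p + 5(1−p) = −10p + 5.
Setting these equal: 8p = −10p + 5 ⇒ 18p = 5 ⇒ p = 5/18, and the value is (8)·(5/18) = 20/9.
For Column: with q = P(X), equating A's and B's payoffs gives 13q − 5 = −5q + 5 ⇒ q = 5/9.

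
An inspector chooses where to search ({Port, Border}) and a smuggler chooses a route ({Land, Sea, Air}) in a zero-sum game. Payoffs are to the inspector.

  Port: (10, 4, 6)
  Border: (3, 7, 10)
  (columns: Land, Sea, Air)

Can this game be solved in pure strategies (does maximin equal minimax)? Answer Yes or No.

No

Row minima: Port → 4, Border → 3; maximin = 4.
Column maxima: Land → 10, Sea → 7, Air → 10; minimax = 7.
4 ≠ 7, so no pure-strategy equilibrium exists.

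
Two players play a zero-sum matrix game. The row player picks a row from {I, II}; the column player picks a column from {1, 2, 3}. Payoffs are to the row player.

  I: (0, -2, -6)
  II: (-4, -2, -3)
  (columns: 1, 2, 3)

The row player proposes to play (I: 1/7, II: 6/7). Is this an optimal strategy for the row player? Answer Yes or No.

Against 1 this mix gives (1/7)·0 + (6/7)·(-4) = -24/7.
Against 2 this mix gives (1/7)·(-2) + (6/7)·(-2) = -2.
Against 3 this mix gives (1/7)·(-6) + (6/7)·(-3) = -24/7.
All of the column player's active replies (1, 3) yield -24/7, and no column does worse for the row player. The mix makes the column player indifferent and guarantees -24/7, so it is optimal.

Yes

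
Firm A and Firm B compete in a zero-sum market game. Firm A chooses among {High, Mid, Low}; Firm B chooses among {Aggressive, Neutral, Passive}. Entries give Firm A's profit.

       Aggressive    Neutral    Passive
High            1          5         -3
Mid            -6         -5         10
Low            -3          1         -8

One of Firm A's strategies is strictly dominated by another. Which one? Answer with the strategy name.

High gives a strictly higher payoff than Low against every column: 1 > -3, 5 > 1, -3 > -8.
So Low is strictly dominated and Firm A never plays it.

Low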